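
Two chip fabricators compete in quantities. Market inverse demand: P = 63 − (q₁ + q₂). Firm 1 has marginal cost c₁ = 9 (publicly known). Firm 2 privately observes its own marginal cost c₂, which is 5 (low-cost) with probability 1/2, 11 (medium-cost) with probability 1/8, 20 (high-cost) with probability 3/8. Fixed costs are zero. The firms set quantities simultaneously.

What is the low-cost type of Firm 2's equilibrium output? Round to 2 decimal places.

Type-c best response for Firm 2: q₂(c) = (63 − c)/2 − q₁/2.
Firm 1 maximizes expected profit; its first-order condition is 63 − 2q₁ − E[q₂] − 9 = 0.
Substituting E[q₂] and solving: E[c₂] = 11.375, so q₁ = (63 − 2·9 + 11.375)/3 = 18.7917.
q₂(low-cost) = (63 − 5 − 18.7917)/2 = 19.6042.

19.60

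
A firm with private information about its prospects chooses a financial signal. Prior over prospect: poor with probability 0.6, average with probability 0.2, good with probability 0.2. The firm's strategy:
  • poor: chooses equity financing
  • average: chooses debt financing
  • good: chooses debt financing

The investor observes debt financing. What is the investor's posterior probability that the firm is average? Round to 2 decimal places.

0.50

P(debt financing) = 0.6·0 + 0.2·1 + 0.2·1 = 0.4
P(average | debt financing) = (0.2·1) / 0.4 = 0.2 / 0.4 = 0.5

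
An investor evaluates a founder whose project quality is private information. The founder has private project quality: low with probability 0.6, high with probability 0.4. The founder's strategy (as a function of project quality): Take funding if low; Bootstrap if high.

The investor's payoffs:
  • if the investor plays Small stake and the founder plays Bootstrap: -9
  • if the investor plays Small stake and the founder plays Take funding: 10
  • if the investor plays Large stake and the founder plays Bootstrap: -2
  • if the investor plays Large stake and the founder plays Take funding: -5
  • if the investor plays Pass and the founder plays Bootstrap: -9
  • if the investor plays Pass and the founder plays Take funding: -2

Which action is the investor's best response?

Small stake

Compute the investor's expected payoff for each action, taking the expectation over the founder's type.
E[Small stake] = 0.6·(10) + 0.4·(-9) = 2.4
E[Large stake] = 0.6·(-5) + 0.4·(-2) = -3.8
E[Pass] = 0.6·(-2) + 0.4·(-9) = -4.8
Best response: Small stake (2.4 is the largest).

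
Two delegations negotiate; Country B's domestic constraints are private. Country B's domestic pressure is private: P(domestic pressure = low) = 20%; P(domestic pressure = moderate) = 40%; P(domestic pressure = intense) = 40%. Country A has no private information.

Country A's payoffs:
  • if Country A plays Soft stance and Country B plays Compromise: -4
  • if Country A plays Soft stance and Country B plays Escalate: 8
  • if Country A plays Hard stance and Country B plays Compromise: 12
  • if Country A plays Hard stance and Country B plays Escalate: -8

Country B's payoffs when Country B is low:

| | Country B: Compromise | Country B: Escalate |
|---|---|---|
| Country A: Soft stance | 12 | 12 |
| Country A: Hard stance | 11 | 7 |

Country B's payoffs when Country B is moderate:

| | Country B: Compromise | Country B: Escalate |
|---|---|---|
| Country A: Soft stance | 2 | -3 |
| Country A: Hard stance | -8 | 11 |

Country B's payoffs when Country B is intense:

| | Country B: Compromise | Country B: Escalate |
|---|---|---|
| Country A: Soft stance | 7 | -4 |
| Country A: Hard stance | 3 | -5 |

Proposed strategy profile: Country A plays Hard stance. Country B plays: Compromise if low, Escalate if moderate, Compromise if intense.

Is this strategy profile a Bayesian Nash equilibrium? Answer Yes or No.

Country A plays Hard stance: E[Hard stance] = 0.2·(12) + 0.4·(-8) + 0.4·(12) = 4; E[Soft stance] = 0.8. Best-responding. ✓
Country B (domestic pressure low), facing Hard stance: Compromise gives 11, Escalate gives 7. Proposed Compromise is best. ✓
Country B (domestic pressure moderate), facing Hard stance: Compromise gives -8, Escalate gives 11. Proposed Escalate is best. ✓
Country B (domestic pressure intense), facing Hard stance: Compromise gives 3, Escalate gives -5. Proposed Compromise is best. ✓

Yes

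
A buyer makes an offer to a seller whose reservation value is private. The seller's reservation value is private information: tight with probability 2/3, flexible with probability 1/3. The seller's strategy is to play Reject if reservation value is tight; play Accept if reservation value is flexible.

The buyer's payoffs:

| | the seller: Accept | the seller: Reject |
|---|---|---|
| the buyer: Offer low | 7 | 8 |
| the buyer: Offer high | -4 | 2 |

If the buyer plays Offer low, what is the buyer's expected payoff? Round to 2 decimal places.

Take the expectation over the seller's reservation value, weighting each type's action by its prior probability.
E[Offer low] = 2/3·8 + 1/3·7 = 16/3 + 7/3 = 23/3

7.67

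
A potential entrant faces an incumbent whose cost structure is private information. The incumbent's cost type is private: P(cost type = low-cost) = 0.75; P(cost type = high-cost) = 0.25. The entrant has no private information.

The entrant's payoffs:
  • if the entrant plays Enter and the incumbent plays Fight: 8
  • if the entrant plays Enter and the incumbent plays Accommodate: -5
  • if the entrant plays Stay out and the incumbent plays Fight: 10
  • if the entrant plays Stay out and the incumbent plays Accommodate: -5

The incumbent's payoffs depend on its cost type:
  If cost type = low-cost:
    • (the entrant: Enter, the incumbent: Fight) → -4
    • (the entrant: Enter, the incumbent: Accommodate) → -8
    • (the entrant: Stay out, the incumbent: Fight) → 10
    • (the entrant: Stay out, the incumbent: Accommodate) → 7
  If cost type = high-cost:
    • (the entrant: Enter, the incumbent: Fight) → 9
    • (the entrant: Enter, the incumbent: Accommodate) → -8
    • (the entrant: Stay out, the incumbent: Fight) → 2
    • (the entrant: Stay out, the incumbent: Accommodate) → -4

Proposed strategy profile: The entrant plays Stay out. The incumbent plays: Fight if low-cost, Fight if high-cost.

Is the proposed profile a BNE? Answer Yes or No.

Yes

The entrant plays Stay out: E[Stay out] = 0.75·(10) + 0.25·(10) = 10; E[Enter] = 8. Best-responding. ✓
The incumbent (cost type low-cost), facing Stay out: Fight gives 10, Accommodate gives 7. Proposed Fight is best. ✓
The incumbent (cost type high-cost), facing Stay out: Fight gives 2, Accommodate gives -4. Proposed Fight is best. ✓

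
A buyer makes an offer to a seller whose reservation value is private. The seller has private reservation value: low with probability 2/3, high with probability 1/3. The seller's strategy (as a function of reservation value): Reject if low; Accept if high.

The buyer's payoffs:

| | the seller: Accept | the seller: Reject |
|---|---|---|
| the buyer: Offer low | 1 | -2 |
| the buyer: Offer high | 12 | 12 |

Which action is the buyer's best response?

Offer high

E[Offer low] = 2/3·(-2) + 1/3·(1) = -1
E[Offer high] = 2/3·(12) + 1/3·(12) = 12
Best response: Offer high (12 is the largest).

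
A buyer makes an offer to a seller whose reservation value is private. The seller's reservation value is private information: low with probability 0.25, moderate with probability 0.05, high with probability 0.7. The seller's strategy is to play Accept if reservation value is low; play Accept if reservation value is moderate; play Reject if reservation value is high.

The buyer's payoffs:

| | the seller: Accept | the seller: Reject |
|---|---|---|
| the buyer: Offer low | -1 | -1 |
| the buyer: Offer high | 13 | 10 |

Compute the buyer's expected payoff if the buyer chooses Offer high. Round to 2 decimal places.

10.90

E[Offer high] = 0.25·13 + 0.05·13 + 0.7·10 = 3.25 + 0.65 + 7 = 10.9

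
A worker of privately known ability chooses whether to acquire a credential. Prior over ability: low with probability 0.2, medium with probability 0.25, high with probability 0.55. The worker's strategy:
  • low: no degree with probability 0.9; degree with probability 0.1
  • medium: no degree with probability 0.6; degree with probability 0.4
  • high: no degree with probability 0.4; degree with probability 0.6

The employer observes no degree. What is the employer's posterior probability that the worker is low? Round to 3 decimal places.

P(no degree) = 0.2·0.9 + 0.25·0.6 + 0.55·0.4 = 0.55
P(low | no degree) = (0.2·0.9) / 0.55 = 0.18 / 0.55 = 0.327273

0.327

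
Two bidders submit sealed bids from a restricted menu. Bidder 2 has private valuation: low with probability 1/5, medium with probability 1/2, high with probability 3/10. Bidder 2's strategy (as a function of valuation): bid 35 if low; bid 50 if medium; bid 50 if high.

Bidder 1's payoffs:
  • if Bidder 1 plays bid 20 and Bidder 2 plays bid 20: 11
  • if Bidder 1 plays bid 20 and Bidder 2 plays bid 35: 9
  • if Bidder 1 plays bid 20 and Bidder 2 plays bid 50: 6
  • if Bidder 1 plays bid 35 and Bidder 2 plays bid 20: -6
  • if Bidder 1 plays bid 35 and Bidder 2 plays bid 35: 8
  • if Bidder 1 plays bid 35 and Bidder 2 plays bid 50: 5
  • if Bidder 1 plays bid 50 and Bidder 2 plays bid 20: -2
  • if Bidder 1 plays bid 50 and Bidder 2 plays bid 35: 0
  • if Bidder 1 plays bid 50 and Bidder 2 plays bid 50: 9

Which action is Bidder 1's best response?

bid 50

Compute Bidder 1's expected payoff for each action, taking the expectation over Bidder 2's type.
E[bid 20] = 1/5·(9) + 1/2·(6) + 3/10·(6) = 33/5
E[bid 35] = 1/5·(8) + 1/2·(5) + 3/10·(5) = 28/5
E[bid 50] = 1/5·(0) + 1/2·(9) + 3/10·(9) = 36/5
Best response: bid 50 (36/5 is the largest).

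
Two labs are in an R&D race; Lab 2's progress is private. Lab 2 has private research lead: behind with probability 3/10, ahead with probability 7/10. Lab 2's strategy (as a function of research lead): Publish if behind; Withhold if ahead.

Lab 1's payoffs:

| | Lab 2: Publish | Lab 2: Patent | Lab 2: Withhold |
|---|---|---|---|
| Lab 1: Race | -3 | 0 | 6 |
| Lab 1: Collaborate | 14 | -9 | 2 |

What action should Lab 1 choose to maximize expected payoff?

Collaborate

E[Race] = 3/10·(-3) + 7/10·(6) = 33/10
E[Collaborate] = 3/10·(14) + 7/10·(2) = 28/5
Best response: Collaborate (28/5 is the largest).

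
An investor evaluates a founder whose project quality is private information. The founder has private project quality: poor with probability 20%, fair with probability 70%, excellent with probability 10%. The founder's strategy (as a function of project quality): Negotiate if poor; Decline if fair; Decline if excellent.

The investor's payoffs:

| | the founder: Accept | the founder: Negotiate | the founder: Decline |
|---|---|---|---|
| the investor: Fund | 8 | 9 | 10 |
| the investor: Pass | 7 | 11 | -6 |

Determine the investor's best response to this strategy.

Fund

E[Fund] = 0.2·(9) + 0.7·(10) + 0.1·(10) = 9.8
E[Pass] = 0.2·(11) + 0.7·(-6) + 0.1·(-6) = -2.6
Best response: Fund (9.8 is the largest).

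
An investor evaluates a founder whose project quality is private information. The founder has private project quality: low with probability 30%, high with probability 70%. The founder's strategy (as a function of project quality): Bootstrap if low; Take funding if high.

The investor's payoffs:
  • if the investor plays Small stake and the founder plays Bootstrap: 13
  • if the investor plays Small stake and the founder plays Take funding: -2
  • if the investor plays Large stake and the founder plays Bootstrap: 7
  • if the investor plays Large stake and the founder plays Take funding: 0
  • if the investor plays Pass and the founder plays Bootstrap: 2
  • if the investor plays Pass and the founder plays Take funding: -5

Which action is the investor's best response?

E[Small stake] = 0.3·(13) + 0.7·(-2) = 2.5
E[Large stake] = 0.3·(7) + 0.7·(0) = 2.1
E[Pass] = 0.3·(2) + 0.7·(-5) = -2.9
Best response: Small stake (2.5 is the largest).

Small stake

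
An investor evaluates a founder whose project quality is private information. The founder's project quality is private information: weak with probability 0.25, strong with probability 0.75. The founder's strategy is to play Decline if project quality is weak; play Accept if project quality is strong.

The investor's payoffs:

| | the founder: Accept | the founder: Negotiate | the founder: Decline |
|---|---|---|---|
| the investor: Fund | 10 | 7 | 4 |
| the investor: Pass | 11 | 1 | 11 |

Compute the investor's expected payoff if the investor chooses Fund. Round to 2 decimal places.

8.50

E[Fund] = 0.25·4 + 0.75·10 = 1 + 7.5 = 8.5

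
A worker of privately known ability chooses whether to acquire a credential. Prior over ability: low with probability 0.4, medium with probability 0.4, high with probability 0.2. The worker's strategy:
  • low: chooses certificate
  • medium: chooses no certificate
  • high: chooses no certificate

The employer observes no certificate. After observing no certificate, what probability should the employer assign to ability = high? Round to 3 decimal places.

0.333

P(no certificate) = 0.4·0 + 0.4·1 + 0.2·1 = 0.6
P(high | no certificate) = (0.2·1) / 0.6 = 0.2 / 0.6 = 0.333333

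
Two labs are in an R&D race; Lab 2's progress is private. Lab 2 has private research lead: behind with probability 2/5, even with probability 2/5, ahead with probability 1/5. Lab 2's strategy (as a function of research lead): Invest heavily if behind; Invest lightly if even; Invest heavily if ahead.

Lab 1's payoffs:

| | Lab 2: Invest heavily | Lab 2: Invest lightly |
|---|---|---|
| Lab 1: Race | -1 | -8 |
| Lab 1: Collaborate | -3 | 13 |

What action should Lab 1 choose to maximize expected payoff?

Compute Lab 1's expected payoff for each action, taking the expectation over Lab 2's type.
E[Race] = 2/5·(-1) + 2/5·(-8) + 1/5·(-1) = -19/5
E[Collaborate] = 2/5·(-3) + 2/5·(13) + 1/5·(-3) = 17/5
Best response: Collaborate (17/5 is the largest).

Collaborate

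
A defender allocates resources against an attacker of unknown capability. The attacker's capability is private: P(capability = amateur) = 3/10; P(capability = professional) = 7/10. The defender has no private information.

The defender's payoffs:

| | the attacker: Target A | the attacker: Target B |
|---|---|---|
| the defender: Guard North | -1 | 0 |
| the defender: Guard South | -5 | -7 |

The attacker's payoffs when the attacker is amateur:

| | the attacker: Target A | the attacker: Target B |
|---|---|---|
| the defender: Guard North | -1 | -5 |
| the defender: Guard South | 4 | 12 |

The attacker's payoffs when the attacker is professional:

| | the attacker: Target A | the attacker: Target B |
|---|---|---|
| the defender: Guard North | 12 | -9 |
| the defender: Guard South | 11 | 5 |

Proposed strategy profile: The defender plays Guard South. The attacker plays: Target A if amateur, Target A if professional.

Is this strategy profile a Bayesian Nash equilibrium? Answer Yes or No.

The defender plays Guard South: E[Guard South] = 3/10·(-5) + 7/10·(-5) = -5; E[Guard North] = -1. Not best-responding. ✗
The attacker (capability amateur), facing Guard South: Target A gives 4, Target B gives 12. Proposed Target A is not best — profitable deviation exists. ✗
The attacker (capability professional), facing Guard South: Target A gives 11, Target B gives 5. Proposed Target A is best. ✓

No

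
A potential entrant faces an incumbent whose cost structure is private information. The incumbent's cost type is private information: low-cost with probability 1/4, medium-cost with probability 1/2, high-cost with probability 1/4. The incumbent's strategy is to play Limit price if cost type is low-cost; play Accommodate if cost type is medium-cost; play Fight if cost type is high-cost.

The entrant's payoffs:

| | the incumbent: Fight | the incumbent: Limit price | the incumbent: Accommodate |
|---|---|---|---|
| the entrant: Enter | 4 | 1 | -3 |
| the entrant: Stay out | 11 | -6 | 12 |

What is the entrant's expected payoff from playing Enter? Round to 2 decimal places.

-0.25

E[Enter] = 1/4·1 + 1/2·(-3) + 1/4·4 = 1/4 + (-3/2) + 1 = -1/4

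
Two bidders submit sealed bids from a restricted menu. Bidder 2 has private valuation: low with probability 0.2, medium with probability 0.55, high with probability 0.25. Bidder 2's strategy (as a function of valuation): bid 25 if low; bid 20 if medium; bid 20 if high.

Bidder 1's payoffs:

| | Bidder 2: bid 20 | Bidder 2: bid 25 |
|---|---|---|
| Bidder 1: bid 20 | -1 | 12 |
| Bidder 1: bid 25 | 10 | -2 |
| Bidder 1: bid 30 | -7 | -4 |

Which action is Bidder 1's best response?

bid 25

Compute Bidder 1's expected payoff for each action, taking the expectation over Bidder 2's type.
E[bid 20] = 0.2·(12) + 0.55·(-1) + 0.25·(-1) = 1.6
E[bid 25] = 0.2·(-2) + 0.55·(10) + 0.25·(10) = 7.6
E[bid 30] = 0.2·(-4) + 0.55·(-7) + 0.25·(-7) = -6.4
Best response: bid 25 (7.6 is the largest).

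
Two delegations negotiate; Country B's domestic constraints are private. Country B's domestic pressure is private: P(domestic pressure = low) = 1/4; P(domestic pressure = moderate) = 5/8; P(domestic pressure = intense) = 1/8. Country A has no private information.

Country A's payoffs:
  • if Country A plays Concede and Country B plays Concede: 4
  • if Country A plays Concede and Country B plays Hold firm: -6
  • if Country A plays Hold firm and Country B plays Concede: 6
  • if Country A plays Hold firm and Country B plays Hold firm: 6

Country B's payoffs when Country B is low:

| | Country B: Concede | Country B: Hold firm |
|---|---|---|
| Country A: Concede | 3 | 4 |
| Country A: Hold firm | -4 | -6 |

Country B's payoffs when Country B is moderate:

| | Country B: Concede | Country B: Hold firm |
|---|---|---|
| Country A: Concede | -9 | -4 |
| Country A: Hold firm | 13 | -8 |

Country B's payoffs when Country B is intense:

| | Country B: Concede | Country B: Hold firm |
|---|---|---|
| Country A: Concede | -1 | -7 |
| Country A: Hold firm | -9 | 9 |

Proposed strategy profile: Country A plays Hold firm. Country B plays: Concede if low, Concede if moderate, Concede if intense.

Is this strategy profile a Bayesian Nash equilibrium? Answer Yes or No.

Country A plays Hold firm: E[Hold firm] = 1/4·(6) + 5/8·(6) + 1/8·(6) = 6; E[Concede] = 4. Best-responding. ✓
Country B (domestic pressure low), facing Hold firm: Concede gives -4, Hold firm gives -6. Proposed Concede is best. ✓
Country B (domestic pressure moderate), facing Hold firm: Concede gives 13, Hold firm gives -8. Proposed Concede is best. ✓
Country B (domestic pressure intense), facing Hold firm: Concede gives -9, Hold firm gives 9. Proposed Concede is not best — profitable deviation exists. ✗

No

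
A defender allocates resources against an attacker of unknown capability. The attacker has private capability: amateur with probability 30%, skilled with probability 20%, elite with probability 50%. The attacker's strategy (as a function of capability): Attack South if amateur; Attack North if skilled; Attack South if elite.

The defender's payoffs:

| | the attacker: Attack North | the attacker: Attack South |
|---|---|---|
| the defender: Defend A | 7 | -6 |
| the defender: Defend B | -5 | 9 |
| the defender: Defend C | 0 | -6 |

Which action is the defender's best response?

E[Defend A] = 0.3·(-6) + 0.2·(7) + 0.5·(-6) = -3.4
E[Defend B] = 0.3·(9) + 0.2·(-5) + 0.5·(9) = 6.2
E[Defend C] = 0.3·(-6) + 0.2·(0) + 0.5·(-6) = -4.8
Best response: Defend B (6.2 is the largest).

Defend B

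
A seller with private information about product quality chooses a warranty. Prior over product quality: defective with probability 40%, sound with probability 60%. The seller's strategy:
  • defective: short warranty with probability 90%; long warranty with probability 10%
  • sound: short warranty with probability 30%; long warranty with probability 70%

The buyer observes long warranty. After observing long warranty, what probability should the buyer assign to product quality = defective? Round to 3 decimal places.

P(long warranty) = 0.4·0.1 + 0.6·0.7 = 0.46
P(defective | long warranty) = (0.4·0.1) / 0.46 = 0.04 / 0.46 = 0.0869565

0.087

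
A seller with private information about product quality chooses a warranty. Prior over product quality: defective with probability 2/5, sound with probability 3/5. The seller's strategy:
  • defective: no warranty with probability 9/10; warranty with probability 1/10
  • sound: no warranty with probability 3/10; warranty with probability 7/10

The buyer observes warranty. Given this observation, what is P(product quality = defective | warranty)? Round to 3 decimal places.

Apply Bayes' rule using the sender's strategy as the likelihood.
P(warranty) = (2/5)·(1/10) + (3/5)·(7/10) = 23/50
P(defective | warranty) = ((2/5)·(1/10)) / (23/50) = (1/25) / (23/50) = 2/23

0.087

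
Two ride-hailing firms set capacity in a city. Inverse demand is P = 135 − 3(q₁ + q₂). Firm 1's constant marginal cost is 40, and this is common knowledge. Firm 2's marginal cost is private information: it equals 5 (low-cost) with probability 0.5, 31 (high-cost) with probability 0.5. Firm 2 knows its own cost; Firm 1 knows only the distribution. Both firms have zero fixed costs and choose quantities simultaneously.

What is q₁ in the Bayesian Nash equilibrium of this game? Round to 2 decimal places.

Firm 2 with cost c maximizes (135 − 3(q₁+q₂) − c)·q₂, giving q₂(c) = (135 − c − 3q₁)/6.
E[c₂] = 0.5·5 + 0.5·31 = 18
Firm 1's FOC against E[q₂] yields q₁ = (135 − 2·40 + E[c₂])/9 = (135 − 80 + 18)/9 = 8.11111.

8.11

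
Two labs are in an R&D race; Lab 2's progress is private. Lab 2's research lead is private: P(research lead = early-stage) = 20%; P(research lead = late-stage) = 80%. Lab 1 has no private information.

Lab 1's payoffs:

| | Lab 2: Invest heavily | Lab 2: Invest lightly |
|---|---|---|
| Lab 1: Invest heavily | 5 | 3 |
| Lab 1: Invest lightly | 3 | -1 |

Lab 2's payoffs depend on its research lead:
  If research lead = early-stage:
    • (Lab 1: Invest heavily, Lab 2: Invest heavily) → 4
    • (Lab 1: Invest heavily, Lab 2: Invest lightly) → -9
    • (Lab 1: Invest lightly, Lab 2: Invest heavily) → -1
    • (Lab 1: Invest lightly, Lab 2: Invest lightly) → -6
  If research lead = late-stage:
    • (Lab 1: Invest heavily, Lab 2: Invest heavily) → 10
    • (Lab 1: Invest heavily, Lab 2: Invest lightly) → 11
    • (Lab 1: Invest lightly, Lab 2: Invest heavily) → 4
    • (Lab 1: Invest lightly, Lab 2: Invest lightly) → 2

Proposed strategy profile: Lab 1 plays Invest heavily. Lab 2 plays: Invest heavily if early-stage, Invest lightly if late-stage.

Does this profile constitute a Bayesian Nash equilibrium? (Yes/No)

Yes

Lab 1 plays Invest heavily: E[Invest heavily] = 0.2·(5) + 0.8·(3) = 3.4; E[Invest lightly] = -0.2. Best-responding. ✓
Lab 2 (research lead early-stage), facing Invest heavily: Invest heavily gives 4, Invest lightly gives -9. Proposed Invest heavily is best. ✓
Lab 2 (research lead late-stage), facing Invest heavily: Invest heavily gives 10, Invest lightly gives 11. Proposed Invest lightly is best. ✓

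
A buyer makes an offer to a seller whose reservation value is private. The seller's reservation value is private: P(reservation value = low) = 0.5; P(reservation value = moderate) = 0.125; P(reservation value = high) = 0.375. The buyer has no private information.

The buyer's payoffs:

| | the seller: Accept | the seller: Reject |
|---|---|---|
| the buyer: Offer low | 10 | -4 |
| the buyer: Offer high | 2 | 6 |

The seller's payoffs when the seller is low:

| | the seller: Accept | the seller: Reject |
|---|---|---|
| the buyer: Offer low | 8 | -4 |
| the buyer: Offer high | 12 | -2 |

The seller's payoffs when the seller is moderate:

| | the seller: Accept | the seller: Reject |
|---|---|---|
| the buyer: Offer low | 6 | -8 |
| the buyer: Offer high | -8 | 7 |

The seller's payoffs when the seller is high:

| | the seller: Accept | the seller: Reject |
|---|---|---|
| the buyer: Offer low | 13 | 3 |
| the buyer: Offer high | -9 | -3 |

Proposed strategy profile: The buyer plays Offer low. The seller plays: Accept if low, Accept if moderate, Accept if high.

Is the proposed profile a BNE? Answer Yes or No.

The buyer plays Offer low: E[Offer low] = 0.5·(10) + 0.125·(10) + 0.375·(10) = 10; E[Offer high] = 2. Best-responding. ✓
The seller (reservation value low), facing Offer low: Accept gives 8, Reject gives -4. Proposed Accept is best. ✓
The seller (reservation value moderate), facing Offer low: Accept gives 6, Reject gives -8. Proposed Accept is best. ✓
The seller (reservation value high), facing Offer low: Accept gives 13, Reject gives 3. Proposed Accept is best. ✓

Yes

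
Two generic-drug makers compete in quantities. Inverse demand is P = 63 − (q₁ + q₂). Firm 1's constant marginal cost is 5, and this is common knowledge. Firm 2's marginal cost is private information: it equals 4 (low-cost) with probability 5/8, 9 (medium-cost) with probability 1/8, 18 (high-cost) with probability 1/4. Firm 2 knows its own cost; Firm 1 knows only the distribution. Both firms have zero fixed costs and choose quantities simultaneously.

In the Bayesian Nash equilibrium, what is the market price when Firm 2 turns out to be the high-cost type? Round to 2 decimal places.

Type-c best response for Firm 2: q₂(c) = (63 − c)/2 − q₁/2.
Firm 1 maximizes expected profit; its first-order condition is 63 − 2q₁ − E[q₂] − 5 = 0.
Substituting E[q₂] and solving: E[c₂] = 8.125, so q₁ = (63 − 2·5 + 8.125)/3 = 20.375.
q₂(high-cost) = 12.3125, so P = 63 − (20.375 + 12.3125) = 30.3125.

30.31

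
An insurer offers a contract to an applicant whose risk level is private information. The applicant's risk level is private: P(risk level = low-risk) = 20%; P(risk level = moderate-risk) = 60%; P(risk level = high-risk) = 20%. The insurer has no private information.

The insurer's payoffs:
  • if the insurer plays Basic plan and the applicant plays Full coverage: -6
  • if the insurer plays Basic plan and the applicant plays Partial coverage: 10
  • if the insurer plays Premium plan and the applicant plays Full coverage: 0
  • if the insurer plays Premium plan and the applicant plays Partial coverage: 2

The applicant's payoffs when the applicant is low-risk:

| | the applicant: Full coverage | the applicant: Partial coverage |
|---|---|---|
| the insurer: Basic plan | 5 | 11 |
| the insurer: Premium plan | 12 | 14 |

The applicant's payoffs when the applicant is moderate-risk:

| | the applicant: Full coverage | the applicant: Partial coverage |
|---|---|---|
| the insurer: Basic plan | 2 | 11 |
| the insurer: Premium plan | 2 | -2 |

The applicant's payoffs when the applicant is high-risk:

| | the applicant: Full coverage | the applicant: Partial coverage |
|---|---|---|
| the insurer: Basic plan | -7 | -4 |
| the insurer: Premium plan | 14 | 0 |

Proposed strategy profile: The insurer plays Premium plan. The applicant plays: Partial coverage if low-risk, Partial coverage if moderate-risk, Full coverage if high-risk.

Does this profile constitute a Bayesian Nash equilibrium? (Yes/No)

The insurer plays Premium plan: E[Premium plan] = 0.2·(2) + 0.6·(2) + 0.2·(0) = 1.6; E[Basic plan] = 6.8. Not best-responding. ✗
The applicant (risk level low-risk), facing Premium plan: Full coverage gives 12, Partial coverage gives 14. Proposed Partial coverage is best. ✓
The applicant (risk level moderate-risk), facing Premium plan: Full coverage gives 2, Partial coverage gives -2. Proposed Partial coverage is not best — profitable deviation exists. ✗
The applicant (risk level high-risk), facing Premium plan: Full coverage gives 14, Partial coverage gives 0. Proposed Full coverage is best. ✓

No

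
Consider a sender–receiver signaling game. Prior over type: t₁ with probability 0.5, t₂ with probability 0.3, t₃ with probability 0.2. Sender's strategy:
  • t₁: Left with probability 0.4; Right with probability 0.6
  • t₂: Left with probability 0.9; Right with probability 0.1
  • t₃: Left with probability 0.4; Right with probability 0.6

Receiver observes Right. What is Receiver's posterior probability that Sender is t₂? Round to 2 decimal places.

Apply Bayes' rule using the sender's strategy as the likelihood.
P(Right) = 0.5·0.6 + 0.3·0.1 + 0.2·0.6 = 0.45
P(t₂ | Right) = (0.3·0.1) / 0.45 = 0.03 / 0.45 = 0.0666667

0.07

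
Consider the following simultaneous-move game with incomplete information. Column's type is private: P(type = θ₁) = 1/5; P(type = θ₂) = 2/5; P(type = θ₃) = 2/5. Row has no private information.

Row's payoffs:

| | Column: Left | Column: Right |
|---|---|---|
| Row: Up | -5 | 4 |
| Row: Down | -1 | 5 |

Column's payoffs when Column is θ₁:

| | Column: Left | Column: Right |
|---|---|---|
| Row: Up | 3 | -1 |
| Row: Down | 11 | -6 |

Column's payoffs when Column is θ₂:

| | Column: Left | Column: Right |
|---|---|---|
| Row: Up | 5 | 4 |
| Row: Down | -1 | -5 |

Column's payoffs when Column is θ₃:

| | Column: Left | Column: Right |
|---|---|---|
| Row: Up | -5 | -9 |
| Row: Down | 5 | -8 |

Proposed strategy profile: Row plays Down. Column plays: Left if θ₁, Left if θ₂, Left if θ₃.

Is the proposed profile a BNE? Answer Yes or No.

Row plays Down: E[Down] = 1/5·(-1) + 2/5·(-1) + 2/5·(-1) = -1; E[Up] = -5. Best-responding. ✓
Column (type θ₁), facing Down: Left gives 11, Right gives -6. Proposed Left is best. ✓
Column (type θ₂), facing Down: Left gives -1, Right gives -5. Proposed Left is best. ✓
Column (type θ₃), facing Down: Left gives 5, Right gives -8. Proposed Left is best. ✓

Yes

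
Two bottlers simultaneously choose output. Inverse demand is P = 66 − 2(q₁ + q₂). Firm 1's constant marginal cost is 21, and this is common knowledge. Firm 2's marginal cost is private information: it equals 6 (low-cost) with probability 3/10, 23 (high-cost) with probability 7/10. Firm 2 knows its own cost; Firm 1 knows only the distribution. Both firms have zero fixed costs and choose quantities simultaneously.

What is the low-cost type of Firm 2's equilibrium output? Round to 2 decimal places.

Each type of Firm 2 best-responds to q₁; Firm 1 best-responds to the expected q₂ over Firm 2's types.
Firm 2 with cost c maximizes (66 − 2(q₁+q₂) − c)·q₂, giving q₂(c) = (66 − c − 2q₁)/4.
E[c₂] = 3/10·6 + 7/10·23 = 17.9
Firm 1's FOC against E[q₂] yields q₁ = (66 − 2·21 + E[c₂])/6 = (66 − 42 + 17.9)/6 = 6.98333.
q₂(low-cost) = (66 − 6 − 2·6.98333)/4 = 11.5083.

11.51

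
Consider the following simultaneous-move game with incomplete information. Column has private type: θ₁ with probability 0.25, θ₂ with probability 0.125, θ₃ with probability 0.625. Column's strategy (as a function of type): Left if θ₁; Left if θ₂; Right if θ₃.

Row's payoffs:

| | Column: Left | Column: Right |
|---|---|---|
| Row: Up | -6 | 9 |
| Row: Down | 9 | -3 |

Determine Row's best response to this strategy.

Up

E[Up] = 0.25·(-6) + 0.125·(-6) + 0.625·(9) = 3.375
E[Down] = 0.25·(9) + 0.125·(9) + 0.625·(-3) = 1.5
Best response: Up (3.375 is the largest).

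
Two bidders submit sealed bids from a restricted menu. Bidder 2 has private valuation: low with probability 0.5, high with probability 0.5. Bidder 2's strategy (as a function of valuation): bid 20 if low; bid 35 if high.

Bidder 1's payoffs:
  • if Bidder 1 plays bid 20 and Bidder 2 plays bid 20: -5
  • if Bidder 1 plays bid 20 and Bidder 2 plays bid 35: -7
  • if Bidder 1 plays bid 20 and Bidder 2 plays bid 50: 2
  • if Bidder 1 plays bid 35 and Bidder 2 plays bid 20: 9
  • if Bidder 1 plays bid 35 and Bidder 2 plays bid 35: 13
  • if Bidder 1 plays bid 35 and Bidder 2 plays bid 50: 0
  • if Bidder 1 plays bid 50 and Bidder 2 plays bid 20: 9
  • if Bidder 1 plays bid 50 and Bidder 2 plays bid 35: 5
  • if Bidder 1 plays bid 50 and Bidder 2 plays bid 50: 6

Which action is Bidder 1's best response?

bid 35

E[bid 20] = 0.5·(-5) + 0.5·(-7) = -6
E[bid 35] = 0.5·(9) + 0.5·(13) = 11
E[bid 50] = 0.5·(9) + 0.5·(5) = 7
Best response: bid 35 (11 is the largest).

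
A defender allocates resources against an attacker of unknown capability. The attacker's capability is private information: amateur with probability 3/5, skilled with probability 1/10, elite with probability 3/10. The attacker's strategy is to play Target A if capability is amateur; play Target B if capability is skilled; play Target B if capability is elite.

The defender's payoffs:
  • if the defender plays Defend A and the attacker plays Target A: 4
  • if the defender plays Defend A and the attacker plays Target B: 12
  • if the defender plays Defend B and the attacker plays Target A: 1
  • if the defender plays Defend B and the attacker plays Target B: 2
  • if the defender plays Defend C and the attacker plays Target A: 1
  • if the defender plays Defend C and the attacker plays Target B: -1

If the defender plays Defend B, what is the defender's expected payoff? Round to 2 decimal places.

1.40

E[Defend B] = 3/5·1 + 1/10·2 + 3/10·2 = 3/5 + 1/5 + 3/5 = 7/5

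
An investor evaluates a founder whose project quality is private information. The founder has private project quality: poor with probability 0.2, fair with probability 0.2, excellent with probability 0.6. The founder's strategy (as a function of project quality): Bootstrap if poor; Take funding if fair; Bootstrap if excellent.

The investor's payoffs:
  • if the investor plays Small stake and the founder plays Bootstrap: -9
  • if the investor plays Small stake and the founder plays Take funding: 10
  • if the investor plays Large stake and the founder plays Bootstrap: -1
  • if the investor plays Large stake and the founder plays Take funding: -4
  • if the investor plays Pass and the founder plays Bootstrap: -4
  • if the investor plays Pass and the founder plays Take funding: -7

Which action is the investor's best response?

E[Small stake] = 0.2·(-9) + 0.2·(10) + 0.6·(-9) = -5.2
E[Large stake] = 0.2·(-1) + 0.2·(-4) + 0.6·(-1) = -1.6
E[Pass] = 0.2·(-4) + 0.2·(-7) + 0.6·(-4) = -4.6
Best response: Large stake (-1.6 is the largest).

Large stake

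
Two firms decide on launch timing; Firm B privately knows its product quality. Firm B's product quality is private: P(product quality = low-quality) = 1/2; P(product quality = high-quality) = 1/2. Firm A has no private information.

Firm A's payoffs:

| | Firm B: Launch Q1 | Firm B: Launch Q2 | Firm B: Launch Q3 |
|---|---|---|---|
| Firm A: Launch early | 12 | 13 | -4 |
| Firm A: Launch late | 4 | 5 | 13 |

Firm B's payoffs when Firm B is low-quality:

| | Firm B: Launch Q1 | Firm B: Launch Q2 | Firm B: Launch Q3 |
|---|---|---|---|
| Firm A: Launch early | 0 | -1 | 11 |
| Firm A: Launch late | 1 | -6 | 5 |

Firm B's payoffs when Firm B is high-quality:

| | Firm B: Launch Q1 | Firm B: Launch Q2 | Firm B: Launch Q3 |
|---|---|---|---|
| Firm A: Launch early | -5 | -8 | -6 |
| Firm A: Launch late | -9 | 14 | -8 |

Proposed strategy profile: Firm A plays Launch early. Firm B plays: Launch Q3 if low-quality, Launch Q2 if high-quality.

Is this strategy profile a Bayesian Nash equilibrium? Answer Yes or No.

A profile is a BNE iff every type of every player is best-responding given beliefs about the other side.
Firm A plays Launch early: E[Launch early] = 1/2·(-4) + 1/2·(13) = 9/2; E[Launch late] = 9. Not best-responding. ✗
Firm B (product quality low-quality), facing Launch early: Launch Q1 gives 0, Launch Q2 gives -1, Launch Q3 gives 11. Proposed Launch Q3 is best. ✓
Firm B (product quality high-quality), facing Launch early: Launch Q1 gives -5, Launch Q2 gives -8, Launch Q3 gives -6. Proposed Launch Q2 is not best — profitable deviation exists. ✗

No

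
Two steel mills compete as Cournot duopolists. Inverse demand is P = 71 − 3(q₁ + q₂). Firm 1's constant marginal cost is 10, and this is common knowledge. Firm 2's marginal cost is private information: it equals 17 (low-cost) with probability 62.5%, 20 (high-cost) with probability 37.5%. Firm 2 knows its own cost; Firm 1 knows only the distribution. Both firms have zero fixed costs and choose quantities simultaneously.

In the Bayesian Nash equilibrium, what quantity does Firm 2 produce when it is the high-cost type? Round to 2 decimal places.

4.66

Firm 2 with cost c maximizes (71 − 3(q₁+q₂) − c)·q₂, giving q₂(c) = (71 − c − 3q₁)/6.
E[c₂] = 0.625·17 + 0.375·20 = 18.125
Firm 1's FOC against E[q₂] yields q₁ = (71 − 2·10 + E[c₂])/9 = (71 − 20 + 18.125)/9 = 7.68056.
q₂(high-cost) = (71 − 20 − 3·7.68056)/6 = 4.65972.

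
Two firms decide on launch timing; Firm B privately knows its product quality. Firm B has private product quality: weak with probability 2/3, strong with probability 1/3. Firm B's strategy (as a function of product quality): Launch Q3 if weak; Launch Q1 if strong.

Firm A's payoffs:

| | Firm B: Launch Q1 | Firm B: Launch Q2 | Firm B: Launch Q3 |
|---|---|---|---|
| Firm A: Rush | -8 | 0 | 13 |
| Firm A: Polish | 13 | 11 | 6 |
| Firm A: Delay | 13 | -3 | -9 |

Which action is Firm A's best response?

Compute Firm A's expected payoff for each action, taking the expectation over Firm B's type.
E[Rush] = 2/3·(13) + 1/3·(-8) = 6
E[Polish] = 2/3·(6) + 1/3·(13) = 25/3
E[Delay] = 2/3·(-9) + 1/3·(13) = -5/3
Best response: Polish (25/3 is the largest).

Polish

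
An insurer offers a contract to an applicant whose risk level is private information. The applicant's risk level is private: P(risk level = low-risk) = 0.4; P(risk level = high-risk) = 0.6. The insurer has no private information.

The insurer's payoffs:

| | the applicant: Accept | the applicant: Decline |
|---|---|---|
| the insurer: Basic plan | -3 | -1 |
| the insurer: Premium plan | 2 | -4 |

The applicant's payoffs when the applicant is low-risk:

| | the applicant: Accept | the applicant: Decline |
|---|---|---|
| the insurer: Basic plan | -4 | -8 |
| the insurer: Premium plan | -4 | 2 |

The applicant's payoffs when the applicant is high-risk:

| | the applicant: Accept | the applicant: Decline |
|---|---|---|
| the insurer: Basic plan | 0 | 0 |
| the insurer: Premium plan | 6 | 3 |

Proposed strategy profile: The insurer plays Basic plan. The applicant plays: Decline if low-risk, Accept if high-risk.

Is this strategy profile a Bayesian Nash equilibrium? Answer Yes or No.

No

The insurer plays Basic plan: E[Basic plan] = 0.4·(-1) + 0.6·(-3) = -2.2; E[Premium plan] = -0.4. Not best-responding. ✗
The applicant (risk level low-risk), facing Basic plan: Accept gives -4, Decline gives -8. Proposed Decline is not best — profitable deviation exists. ✗
The applicant (risk level high-risk), facing Basic plan: Accept gives 0, Decline gives 0. Proposed Accept is best. ✓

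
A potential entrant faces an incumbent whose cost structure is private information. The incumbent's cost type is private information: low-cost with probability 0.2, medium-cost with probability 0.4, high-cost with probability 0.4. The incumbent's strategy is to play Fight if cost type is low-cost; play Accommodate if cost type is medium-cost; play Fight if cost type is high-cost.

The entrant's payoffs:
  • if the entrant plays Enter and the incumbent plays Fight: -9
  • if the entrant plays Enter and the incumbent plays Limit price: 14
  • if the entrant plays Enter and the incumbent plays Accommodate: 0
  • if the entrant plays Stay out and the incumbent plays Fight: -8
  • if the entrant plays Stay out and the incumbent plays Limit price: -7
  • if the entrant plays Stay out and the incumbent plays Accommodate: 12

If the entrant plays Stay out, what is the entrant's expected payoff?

0

Take the expectation over the incumbent's cost type, weighting each type's action by its prior probability.
E[Stay out] = 0.2·(-8) + 0.4·12 + 0.4·(-8) = (-1.6) + 4.8 + (-3.2) = 0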